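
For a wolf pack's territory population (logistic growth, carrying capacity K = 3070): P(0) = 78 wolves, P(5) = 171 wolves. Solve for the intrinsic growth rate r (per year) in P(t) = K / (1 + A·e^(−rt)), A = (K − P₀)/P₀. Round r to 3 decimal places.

A = (3070 − 78)/78 = 38.35897
171 = 3070/(1 + 38.35897·e^(−r·5)) → e^(−5r) = (17.95322 − 1)/38.35897 = 0.441962
r = −ln(0.441962)/5 = 0.81653/5

r ≈ 0.163 per year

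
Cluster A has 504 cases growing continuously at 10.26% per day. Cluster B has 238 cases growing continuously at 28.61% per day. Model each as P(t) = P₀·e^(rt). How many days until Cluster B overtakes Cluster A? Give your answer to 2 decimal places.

504·e^(0.1026t) = 238·e^(0.2861t)
504/238 = e^((0.2861 − 0.1026)t) → ln(2.11765) = 0.1835·t
t = 0.75031 / 0.1835

t ≈ 4.09 days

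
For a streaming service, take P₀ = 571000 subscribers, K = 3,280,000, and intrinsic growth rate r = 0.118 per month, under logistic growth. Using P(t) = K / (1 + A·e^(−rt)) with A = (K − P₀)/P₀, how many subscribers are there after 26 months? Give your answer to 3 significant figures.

≈ 2,690,000 subscribers

A = (3280000 − 571000)/571000 = 4.74431
P(26) = 3280000 / (1 + 4.74431·e^(−0.118·26)) = 3280000 / (1 + 4.74431·0.046514)
= 3280000 / 1.22068 ≈ 2687033.11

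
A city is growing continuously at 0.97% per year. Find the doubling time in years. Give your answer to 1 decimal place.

doubling time = ln(2) / |r| = 0.69315 / 0.0097

doubling time ≈ 71.5 years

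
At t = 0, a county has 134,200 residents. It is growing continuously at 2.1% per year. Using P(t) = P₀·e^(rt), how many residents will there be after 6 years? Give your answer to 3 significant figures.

≈ 152,000 residents

P(6) = 134200 · e^(0.021·6) = 134200 · e^(0.126)
= 134200 · 1.13428 ≈ 152220.67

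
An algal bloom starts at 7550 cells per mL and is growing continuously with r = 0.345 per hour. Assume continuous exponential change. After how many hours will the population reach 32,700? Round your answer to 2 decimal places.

32700 = 7550 · e^(0.345·t)
t = ln(32700/7550) / 0.345 = ln(4.33113) / 0.345 = 1.46583 / 0.345

t ≈ 4.25 hours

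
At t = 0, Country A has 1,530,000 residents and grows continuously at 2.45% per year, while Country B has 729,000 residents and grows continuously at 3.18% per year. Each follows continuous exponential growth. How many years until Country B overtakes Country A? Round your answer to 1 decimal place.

t ≈ 101.6 years

1530000·e^(0.0245t) = 729000·e^(0.0318t)
1530000/729000 = e^((0.0318 − 0.0245)t) → ln(2.09877) = 0.0073·t
t = 0.74135 / 0.0073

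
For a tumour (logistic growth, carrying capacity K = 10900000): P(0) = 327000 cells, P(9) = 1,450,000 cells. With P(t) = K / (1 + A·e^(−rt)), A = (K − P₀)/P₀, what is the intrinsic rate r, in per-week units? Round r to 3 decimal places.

A = (10900000 − 327000)/327000 = 32.33333
1450000 = 10900000/(1 + 32.33333·e^(−r·9)) → e^(−9r) = (7.51724 − 1)/32.33333 = 0.201564
r = −ln(0.201564)/9 = 1.60165/9

r ≈ 0.178 per week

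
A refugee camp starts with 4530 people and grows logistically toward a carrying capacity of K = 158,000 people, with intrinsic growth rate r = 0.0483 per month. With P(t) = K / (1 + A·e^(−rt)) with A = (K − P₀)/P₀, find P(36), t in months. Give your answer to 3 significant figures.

A = (158000 − 4530)/4530 = 33.87859
P(36) = 158000 / (1 + 33.87859·e^(−0.0483·36)) = 158000 / (1 + 33.87859·0.175731)
= 158000 / 6.95352 ≈ 22722.29

≈ 22,700 people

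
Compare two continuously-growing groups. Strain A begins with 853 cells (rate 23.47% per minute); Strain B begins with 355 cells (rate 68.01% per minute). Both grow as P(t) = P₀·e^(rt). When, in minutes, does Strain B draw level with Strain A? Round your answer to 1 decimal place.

t ≈ 2.0 minutes

853·e^(0.2347t) = 355·e^(0.6801t)
853/355 = e^((0.6801 − 0.2347)t) → ln(2.40282) = 0.4454·t
t = 0.87664 / 0.4454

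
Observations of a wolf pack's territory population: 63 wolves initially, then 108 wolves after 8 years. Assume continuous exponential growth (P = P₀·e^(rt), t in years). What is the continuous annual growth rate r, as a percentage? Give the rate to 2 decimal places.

r ≈ 6.74% per year

108 = 63 · e^(r·8)
e^(8r) = 108/63 = 1.71429
r = ln(1.71429) / 8 = 0.539 / 8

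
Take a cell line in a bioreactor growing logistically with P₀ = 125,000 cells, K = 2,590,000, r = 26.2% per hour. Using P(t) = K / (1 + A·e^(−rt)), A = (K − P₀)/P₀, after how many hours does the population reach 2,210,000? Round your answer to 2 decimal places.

A = (2590000 − 125000)/125000 = 19.72
2210000 = 2590000/(1 + 19.72·e^(−0.262t)) → 1 + 19.72·e^(−0.262t) = 1.17195
e^(−0.262t) = 0.008719 → t = ln(114.68737)/0.262 = 4.74221/0.262

t ≈ 18.10 hours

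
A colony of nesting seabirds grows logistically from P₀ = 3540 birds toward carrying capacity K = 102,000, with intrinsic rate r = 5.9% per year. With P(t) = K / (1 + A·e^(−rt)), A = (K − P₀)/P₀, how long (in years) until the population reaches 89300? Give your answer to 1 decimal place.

t ≈ 89.4 years

A = (102000 − 3540)/3540 = 27.81356
89300 = 102000/(1 + 27.81356·e^(−0.059t)) → 1 + 27.81356·e^(−0.059t) = 1.14222
e^(−0.059t) = 0.005113 → t = ln(195.57093)/0.059 = 5.27592/0.059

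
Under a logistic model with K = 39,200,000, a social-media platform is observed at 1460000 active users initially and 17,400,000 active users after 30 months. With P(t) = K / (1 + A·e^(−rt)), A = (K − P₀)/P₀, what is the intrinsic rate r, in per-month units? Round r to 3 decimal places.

r ≈ 0.101 per month

A = (39200000 − 1460000)/1460000 = 25.84932
17400000 = 39200000/(1 + 25.84932·e^(−r·30)) → e^(−30r) = (2.25287 − 1)/25.84932 = 0.048468
r = −ln(0.048468)/30 = 3.02684/30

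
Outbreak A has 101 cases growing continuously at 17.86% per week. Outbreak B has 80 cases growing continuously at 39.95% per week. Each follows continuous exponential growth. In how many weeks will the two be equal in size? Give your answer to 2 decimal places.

t ≈ 1.06 weeks

101·e^(0.1786t) = 80·e^(0.3995t)
101/80 = e^((0.3995 − 0.1786)t) → ln(1.2625) = 0.2209·t
t = 0.23309 / 0.2209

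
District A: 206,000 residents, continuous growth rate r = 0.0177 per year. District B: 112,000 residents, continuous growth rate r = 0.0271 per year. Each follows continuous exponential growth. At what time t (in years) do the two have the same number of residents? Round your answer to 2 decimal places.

206000·e^(0.0177t) = 112000·e^(0.0271t)
206000/112000 = e^((0.0271 − 0.0177)t) → ln(1.83929) = 0.0094·t
t = 0.60938 / 0.0094

t ≈ 64.83 years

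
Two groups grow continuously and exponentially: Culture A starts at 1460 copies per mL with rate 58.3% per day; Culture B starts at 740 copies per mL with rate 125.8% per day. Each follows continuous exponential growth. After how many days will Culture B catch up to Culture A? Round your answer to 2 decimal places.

1460·e^(0.583t) = 740·e^(1.258t)
1460/740 = e^((1.258 − 0.583)t) → ln(1.97297) = 0.675·t
t = 0.67954 / 0.675

t ≈ 1.01 days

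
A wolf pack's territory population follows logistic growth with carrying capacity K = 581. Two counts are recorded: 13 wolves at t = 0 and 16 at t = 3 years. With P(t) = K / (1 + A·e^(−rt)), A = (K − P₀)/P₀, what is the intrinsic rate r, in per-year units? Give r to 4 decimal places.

r ≈ 0.0710 per year

A = (581 − 13)/13 = 43.69231
16 = 581/(1 + 43.69231·e^(−r·3)) → e^(−3r) = (36.3125 − 1)/43.69231 = 0.808209
r = −ln(0.808209)/3 = 0.21294/3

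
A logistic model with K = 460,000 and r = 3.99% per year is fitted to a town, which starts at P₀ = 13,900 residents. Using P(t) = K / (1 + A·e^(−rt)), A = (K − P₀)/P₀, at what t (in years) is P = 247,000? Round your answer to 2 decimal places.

t ≈ 90.65 years

A = (460000 − 13900)/13900 = 32.09353
247000 = 460000/(1 + 32.09353·e^(−0.0399t)) → 1 + 32.09353·e^(−0.0399t) = 1.86235
e^(−0.0399t) = 0.02687 → t = ln(37.21644)/0.0399 = 3.61675/0.0399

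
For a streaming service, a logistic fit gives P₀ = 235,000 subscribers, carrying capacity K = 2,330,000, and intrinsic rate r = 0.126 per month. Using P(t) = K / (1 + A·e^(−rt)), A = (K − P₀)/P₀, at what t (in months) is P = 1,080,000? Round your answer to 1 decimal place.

A = (2330000 − 235000)/235000 = 8.91489
1080000 = 2330000/(1 + 8.91489·e^(−0.126t)) → 1 + 8.91489·e^(−0.126t) = 2.15741
e^(−0.126t) = 0.129829 → t = ln(7.70247)/0.126 = 2.04154/0.126

t ≈ 16.2 months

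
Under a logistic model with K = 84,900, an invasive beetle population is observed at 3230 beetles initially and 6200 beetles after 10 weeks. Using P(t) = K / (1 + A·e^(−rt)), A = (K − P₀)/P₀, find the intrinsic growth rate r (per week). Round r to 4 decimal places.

r ≈ 0.0689 per week

A = (84900 − 3230)/3230 = 25.28483
6200 = 84900/(1 + 25.28483·e^(−r·10)) → e^(−10r) = (13.69355 − 1)/25.28483 = 0.502022
r = −ln(0.502022)/10 = 0.68911/10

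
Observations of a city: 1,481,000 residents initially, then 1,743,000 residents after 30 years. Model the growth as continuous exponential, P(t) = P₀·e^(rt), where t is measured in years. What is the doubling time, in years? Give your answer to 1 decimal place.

r = ln(1743000/1481000) / 30 = ln(1.17691) / 30 ≈ 0.00543 per year
doubling time = ln 2 / |r| = 0.69315 / 0.00543

doubling time ≈ 127.7 years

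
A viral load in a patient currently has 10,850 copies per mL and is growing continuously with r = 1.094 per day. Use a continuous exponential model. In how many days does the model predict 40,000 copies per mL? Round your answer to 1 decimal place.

t ≈ 1.2 days

40000 = 10850 · e^(1.094·t)
t = ln(40000/10850) / 1.094 = ln(3.68664) / 1.094 = 1.30471 / 1.094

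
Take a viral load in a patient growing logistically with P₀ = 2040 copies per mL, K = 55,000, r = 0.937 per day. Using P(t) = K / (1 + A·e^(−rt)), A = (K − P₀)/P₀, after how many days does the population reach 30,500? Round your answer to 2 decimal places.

t ≈ 3.71 days

A = (55000 − 2040)/2040 = 25.96078
30500 = 55000/(1 + 25.96078·e^(−0.937t)) → 1 + 25.96078·e^(−0.937t) = 1.80328
e^(−0.937t) = 0.030942 → t = ln(32.31853)/0.937 = 3.47564/0.937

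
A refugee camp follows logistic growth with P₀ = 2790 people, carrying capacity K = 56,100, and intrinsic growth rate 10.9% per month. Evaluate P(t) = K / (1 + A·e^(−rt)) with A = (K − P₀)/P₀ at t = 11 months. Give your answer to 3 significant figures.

A = (56100 − 2790)/2790 = 19.10753
P(11) = 56100 / (1 + 19.10753·e^(−0.109·11)) = 56100 / (1 + 19.10753·0.301496)
= 56100 / 6.76083 ≈ 8297.79

≈ 8,300 people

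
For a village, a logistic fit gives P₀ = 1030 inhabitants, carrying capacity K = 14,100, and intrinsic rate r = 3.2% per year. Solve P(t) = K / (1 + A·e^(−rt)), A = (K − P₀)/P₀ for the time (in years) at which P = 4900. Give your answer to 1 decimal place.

t ≈ 59.7 years

A = (14100 − 1030)/1030 = 12.68932
4900 = 14100/(1 + 12.68932·e^(−0.032t)) → 1 + 12.68932·e^(−0.032t) = 2.87755
e^(−0.032t) = 0.147963 → t = ln(6.75844)/0.032 = 1.91079/0.032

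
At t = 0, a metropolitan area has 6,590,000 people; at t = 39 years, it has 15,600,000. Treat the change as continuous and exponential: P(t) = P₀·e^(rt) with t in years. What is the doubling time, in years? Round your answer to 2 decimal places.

r = ln(15600000/6590000) / 39 = ln(2.36722) / 39 ≈ 0.022095 per year
doubling time = ln 2 / |r| = 0.69315 / 0.022095

doubling time ≈ 31.37 years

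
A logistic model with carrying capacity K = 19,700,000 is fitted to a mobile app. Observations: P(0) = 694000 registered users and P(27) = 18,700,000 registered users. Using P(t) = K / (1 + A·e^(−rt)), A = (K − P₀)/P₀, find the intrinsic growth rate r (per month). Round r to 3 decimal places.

A = (19700000 − 694000)/694000 = 27.38617
18700000 = 19700000/(1 + 27.38617·e^(−r·27)) → e^(−27r) = (1.05348 − 1)/27.38617 = 0.001953
r = −ln(0.001953)/27 = 6.23856/27

r ≈ 0.231 per month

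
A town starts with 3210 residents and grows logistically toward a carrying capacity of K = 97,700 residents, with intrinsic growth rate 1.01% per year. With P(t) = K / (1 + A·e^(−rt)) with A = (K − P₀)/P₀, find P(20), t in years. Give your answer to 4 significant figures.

≈ 3,900 residents

A = (97700 − 3210)/3210 = 29.43614
P(20) = 97700 / (1 + 29.43614·e^(−0.0101·20)) = 97700 / (1 + 29.43614·0.817095)
= 97700 / 25.05212 ≈ 3899.87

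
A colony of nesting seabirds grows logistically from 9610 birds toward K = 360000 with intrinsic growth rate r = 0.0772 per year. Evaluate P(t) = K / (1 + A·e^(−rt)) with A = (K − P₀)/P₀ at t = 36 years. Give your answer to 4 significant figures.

A = (360000 − 9610)/9610 = 36.46098
P(36) = 360000 / (1 + 36.46098·e^(−0.0772·36)) = 360000 / (1 + 36.46098·0.062088)
= 360000 / 3.26379 ≈ 110301.05

≈ 110,300 birds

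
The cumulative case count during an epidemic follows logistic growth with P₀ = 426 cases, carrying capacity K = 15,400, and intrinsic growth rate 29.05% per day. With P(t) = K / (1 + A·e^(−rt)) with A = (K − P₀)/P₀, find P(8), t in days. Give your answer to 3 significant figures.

A = (15400 − 426)/426 = 35.15023
P(8) = 15400 / (1 + 35.15023·e^(−0.2905·8)) = 15400 / (1 + 35.15023·0.097881)
= 15400 / 4.44055 ≈ 3468.04

≈ 3,470 cases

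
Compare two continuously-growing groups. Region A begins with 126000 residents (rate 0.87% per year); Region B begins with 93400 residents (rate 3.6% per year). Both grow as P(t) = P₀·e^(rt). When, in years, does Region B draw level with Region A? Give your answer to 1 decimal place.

t ≈ 11.0 years

126000·e^(0.0087t) = 93400·e^(0.036t)
126000/93400 = e^((0.036 − 0.0087)t) → ln(1.34904) = 0.0273·t
t = 0.29939 / 0.0273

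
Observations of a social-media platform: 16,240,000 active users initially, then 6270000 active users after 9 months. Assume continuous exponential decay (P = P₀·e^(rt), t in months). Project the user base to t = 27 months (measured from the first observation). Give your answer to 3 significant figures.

≈ 935,000 active users

r = ln(6270000/16240000) / 9 ≈ -0.105745 per month
P(27) = 16240000 · e^(-0.105745·27) = 16240000 · 0.05755 ≈ 934610.32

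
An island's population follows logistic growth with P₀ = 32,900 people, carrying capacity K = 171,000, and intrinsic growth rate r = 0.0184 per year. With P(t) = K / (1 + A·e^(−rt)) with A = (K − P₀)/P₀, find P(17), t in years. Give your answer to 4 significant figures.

A = (171000 − 32900)/32900 = 4.19757
P(17) = 171000 / (1 + 4.19757·e^(−0.0184·17)) = 171000 / (1 + 4.19757·0.731396)
= 171000 / 4.07009 ≈ 42013.86

≈ 42,010 people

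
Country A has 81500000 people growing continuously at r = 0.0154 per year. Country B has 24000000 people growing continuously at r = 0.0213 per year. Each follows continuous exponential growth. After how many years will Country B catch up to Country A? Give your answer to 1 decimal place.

81500000·e^(0.0154t) = 24000000·e^(0.0213t)
81500000/24000000 = e^((0.0213 − 0.0154)t) → ln(3.39583) = 0.0059·t
t = 1.22255 / 0.0059

t ≈ 207.2 years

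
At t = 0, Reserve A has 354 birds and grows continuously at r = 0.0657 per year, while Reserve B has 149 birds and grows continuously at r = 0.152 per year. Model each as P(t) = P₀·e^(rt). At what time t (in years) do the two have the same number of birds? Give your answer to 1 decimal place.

t ≈ 10.0 years

354·e^(0.0657t) = 149·e^(0.152t)
354/149 = e^((0.152 − 0.0657)t) → ln(2.37584) = 0.0863·t
t = 0.86535 / 0.0863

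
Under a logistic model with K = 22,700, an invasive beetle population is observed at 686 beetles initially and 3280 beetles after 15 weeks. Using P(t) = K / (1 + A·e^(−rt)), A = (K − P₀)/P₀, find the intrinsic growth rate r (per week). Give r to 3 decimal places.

r ≈ 0.113 per week

A = (22700 − 686)/686 = 32.09038
3280 = 22700/(1 + 32.09038·e^(−r·15)) → e^(−15r) = (6.92073 − 1)/32.09038 = 0.184502
r = −ln(0.184502)/15 = 1.6901/15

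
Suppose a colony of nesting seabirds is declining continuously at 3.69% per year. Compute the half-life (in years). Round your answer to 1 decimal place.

half-life = ln(2) / |r| = 0.69315 / 0.0369

half-life ≈ 18.8 years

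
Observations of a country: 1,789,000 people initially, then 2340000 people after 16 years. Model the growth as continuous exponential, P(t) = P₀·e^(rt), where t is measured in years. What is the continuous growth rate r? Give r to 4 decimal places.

r ≈ 0.0168 per year

2340000 = 1789000 · e^(r·16)
e^(16r) = 2340000/1789000 = 1.30799
r = ln(1.30799) / 16 = 0.26849 / 16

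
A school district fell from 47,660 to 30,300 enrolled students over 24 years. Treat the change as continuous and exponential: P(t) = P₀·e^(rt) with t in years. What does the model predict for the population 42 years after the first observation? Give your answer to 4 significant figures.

≈ 21,570 enrolled students

r = ln(30300/47660) / 24 ≈ -0.018873 per year
P(42) = 47660 · e^(-0.018873·42) = 47660 · 0.45264 ≈ 21572.93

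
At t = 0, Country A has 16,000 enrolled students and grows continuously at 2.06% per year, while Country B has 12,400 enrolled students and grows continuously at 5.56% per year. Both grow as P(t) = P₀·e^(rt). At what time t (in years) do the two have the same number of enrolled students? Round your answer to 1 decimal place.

16000·e^(0.0206t) = 12400·e^(0.0556t)
16000/12400 = e^((0.0556 − 0.0206)t) → ln(1.29032) = 0.035·t
t = 0.25489 / 0.035

t ≈ 7.3 years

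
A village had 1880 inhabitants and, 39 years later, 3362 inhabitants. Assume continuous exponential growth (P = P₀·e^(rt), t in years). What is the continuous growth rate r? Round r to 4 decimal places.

3362 = 1880 · e^(r·39)
e^(39r) = 3362/1880 = 1.7883
r = ln(1.7883) / 39 = 0.58126 / 39

r ≈ 0.0149 per year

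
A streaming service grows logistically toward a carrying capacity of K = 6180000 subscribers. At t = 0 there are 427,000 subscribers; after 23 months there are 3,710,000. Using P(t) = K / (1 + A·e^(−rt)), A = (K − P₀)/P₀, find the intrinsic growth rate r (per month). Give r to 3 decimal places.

A = (6180000 − 427000)/427000 = 13.47307
3710000 = 6180000/(1 + 13.47307·e^(−r·23)) → e^(−23r) = (1.66577 − 1)/13.47307 = 0.049415
r = −ln(0.049415)/23 = 3.00751/23

r ≈ 0.131 per month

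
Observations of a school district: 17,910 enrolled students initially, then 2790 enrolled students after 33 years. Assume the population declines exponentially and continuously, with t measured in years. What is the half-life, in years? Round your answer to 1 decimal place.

half-life ≈ 12.3 years

r = ln(2790/17910) / 33 = ln(0.15578) / 33 ≈ -0.056343 per year
half-life = ln 2 / |r| = 0.69315 / 0.056343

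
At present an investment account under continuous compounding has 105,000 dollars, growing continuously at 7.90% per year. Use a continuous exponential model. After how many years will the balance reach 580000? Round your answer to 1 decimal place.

t ≈ 21.6 years

580000 = 105000 · e^(0.079·t)
t = ln(580000/105000) / 0.079 = ln(5.52381) / 0.079 = 1.70907 / 0.079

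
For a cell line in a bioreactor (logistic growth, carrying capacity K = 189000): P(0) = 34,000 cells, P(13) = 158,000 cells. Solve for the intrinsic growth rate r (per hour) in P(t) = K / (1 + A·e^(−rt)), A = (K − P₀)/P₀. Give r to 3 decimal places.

r ≈ 0.242 per hour

A = (189000 − 34000)/34000 = 4.55882
158000 = 189000/(1 + 4.55882·e^(−r·13)) → e^(−13r) = (1.1962 − 1)/4.55882 = 0.043038
r = −ln(0.043038)/13 = 3.14567/13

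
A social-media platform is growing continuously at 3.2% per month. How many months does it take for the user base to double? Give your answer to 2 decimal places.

doubling time ≈ 21.66 months

doubling time = ln(2) / |r| = 0.69315 / 0.032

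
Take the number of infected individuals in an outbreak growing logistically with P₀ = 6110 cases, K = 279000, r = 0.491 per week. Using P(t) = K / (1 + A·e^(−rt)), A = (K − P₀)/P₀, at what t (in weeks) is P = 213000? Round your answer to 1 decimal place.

t ≈ 10.1 weeks

A = (279000 − 6110)/6110 = 44.66285
213000 = 279000/(1 + 44.66285·e^(−0.491t)) → 1 + 44.66285·e^(−0.491t) = 1.30986
e^(−0.491t) = 0.006938 → t = ln(144.13919)/0.491 = 4.97078/0.491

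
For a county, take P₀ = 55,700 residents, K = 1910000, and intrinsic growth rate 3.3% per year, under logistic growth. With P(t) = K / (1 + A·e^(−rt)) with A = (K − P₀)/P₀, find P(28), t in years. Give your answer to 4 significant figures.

≈ 134,400 residents

A = (1910000 − 55700)/55700 = 33.29084
P(28) = 1910000 / (1 + 33.29084·e^(−0.033·28)) = 1910000 / (1 + 33.29084·0.396928)
= 1910000 / 14.21407 ≈ 134373.87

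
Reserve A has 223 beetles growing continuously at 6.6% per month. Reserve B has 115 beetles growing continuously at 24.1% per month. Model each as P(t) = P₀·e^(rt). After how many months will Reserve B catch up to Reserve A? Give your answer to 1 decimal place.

223·e^(0.066t) = 115·e^(0.241t)
223/115 = e^((0.241 − 0.066)t) → ln(1.93913) = 0.175·t
t = 0.66224 / 0.175

t ≈ 3.8 months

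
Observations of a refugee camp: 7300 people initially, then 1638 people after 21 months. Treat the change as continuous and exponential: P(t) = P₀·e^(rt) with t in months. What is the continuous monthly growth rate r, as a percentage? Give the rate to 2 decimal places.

1638 = 7300 · e^(r·21)
e^(21r) = 1638/7300 = 0.22438
r = ln(0.22438) / 21 = -1.4944 / 21

r ≈ -7.12% per month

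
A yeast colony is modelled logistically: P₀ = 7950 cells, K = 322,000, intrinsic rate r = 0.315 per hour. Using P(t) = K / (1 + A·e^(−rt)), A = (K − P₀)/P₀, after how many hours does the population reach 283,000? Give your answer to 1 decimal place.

t ≈ 18.0 hours

A = (322000 − 7950)/7950 = 39.50314
283000 = 322000/(1 + 39.50314·e^(−0.315t)) → 1 + 39.50314·e^(−0.315t) = 1.13781
e^(−0.315t) = 0.003489 → t = ln(286.65102)/0.315 = 5.65827/0.315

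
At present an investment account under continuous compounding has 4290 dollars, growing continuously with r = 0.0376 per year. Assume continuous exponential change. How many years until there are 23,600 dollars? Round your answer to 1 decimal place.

23600 = 4290 · e^(0.0376·t)
t = ln(23600/4290) / 0.0376 = ln(5.50117) / 0.0376 = 1.70496 / 0.0376

t ≈ 45.3 years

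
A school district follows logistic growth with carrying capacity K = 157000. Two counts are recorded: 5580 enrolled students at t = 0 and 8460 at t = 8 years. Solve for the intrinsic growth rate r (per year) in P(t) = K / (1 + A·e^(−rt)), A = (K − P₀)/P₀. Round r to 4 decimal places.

r ≈ 0.0544 per year

A = (157000 − 5580)/5580 = 27.1362
8460 = 157000/(1 + 27.1362·e^(−r·8)) → e^(−8r) = (18.55792 − 1)/27.1362 = 0.647029
r = −ln(0.647029)/8 = 0.43536/8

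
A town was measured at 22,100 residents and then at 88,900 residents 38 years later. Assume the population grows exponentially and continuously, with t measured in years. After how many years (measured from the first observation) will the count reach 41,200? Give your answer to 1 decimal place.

t ≈ 17.0 years

r = ln(88900/22100) / 38 ≈ 0.03663 per year
t = ln(41200/22100) / r = 0.62286 / 0.03663 ≈ 17.004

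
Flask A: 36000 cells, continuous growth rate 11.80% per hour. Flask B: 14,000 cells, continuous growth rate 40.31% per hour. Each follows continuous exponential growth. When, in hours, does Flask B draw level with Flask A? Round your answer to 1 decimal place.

t ≈ 3.3 hours

36000·e^(0.118t) = 14000·e^(0.4031t)
36000/14000 = e^((0.4031 − 0.118)t) → ln(2.57143) = 0.2851·t
t = 0.94446 / 0.2851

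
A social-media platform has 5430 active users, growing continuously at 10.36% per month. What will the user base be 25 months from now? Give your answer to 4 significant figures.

P(25) = 5430 · e^(0.1036·25) = 5430 · e^(2.59)
= 5430 · 13.32977 ≈ 72380.66

≈ 72,380 active users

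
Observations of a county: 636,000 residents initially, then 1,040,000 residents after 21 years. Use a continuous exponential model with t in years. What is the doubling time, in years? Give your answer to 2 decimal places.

doubling time ≈ 29.60 years

r = ln(1040000/636000) / 21 = ln(1.63522) / 21 ≈ 0.023418 per year
doubling time = ln 2 / |r| = 0.69315 / 0.023418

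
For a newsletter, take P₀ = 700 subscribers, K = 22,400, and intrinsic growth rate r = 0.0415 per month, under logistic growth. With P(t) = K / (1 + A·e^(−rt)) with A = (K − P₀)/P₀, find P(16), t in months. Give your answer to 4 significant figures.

A = (22400 − 700)/700 = 31
P(16) = 22400 / (1 + 31·e^(−0.0415·16)) = 22400 / (1 + 31·0.514788)
= 22400 / 16.95843 ≈ 1320.88

≈ 1,321 subscribers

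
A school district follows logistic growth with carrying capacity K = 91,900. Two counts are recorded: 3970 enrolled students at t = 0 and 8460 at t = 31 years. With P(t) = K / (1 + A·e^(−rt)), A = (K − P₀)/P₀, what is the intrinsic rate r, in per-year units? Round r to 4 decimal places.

r ≈ 0.0261 per year

A = (91900 − 3970)/3970 = 22.14861
8460 = 91900/(1 + 22.14861·e^(−r·31)) → e^(−31r) = (10.86288 − 1)/22.14861 = 0.445305
r = −ln(0.445305)/31 = 0.809/31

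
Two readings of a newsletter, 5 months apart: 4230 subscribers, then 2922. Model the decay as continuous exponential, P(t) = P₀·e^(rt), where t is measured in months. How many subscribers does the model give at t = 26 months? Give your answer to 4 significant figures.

r = ln(2922/4230) / 5 ≈ -0.073987 per month
P(26) = 4230 · e^(-0.073987·26) = 4230 · 0.14607 ≈ 617.88

≈ 617.9 subscribers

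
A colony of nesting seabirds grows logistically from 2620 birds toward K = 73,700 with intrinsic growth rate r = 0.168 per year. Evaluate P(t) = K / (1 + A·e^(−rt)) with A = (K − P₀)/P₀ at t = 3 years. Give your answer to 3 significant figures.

A = (73700 − 2620)/2620 = 27.12977
P(3) = 73700 / (1 + 27.12977·e^(−0.168·3)) = 73700 / (1 + 27.12977·0.604109)
= 73700 / 17.38935 ≈ 4238.23

≈ 4,240 birds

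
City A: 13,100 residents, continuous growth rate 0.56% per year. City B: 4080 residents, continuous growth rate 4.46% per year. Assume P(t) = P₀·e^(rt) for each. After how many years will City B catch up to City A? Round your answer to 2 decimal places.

13100·e^(0.0056t) = 4080·e^(0.0446t)
13100/4080 = e^((0.0446 − 0.0056)t) → ln(3.21078) = 0.039·t
t = 1.16652 / 0.039

t ≈ 29.91 years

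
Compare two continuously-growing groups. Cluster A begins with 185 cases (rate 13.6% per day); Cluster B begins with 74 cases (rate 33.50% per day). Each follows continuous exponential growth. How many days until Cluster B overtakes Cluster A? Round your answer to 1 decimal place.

185·e^(0.136t) = 74·e^(0.335t)
185/74 = e^((0.335 − 0.136)t) → ln(2.5) = 0.199·t
t = 0.91629 / 0.199

t ≈ 4.6 days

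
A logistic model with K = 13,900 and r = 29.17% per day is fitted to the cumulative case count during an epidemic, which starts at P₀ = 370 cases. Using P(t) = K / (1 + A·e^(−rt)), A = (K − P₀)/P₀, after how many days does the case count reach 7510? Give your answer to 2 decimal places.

A = (13900 − 370)/370 = 36.56757
7510 = 13900/(1 + 36.56757·e^(−0.2917t)) → 1 + 36.56757·e^(−0.2917t) = 1.85087
e^(−0.2917t) = 0.023268 → t = ln(42.97691)/0.2917 = 3.76066/0.2917

t ≈ 12.89 days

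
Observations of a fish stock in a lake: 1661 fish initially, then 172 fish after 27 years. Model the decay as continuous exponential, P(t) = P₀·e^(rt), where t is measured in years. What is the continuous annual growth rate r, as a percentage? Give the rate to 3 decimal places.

172 = 1661 · e^(r·27)
e^(27r) = 172/1661 = 0.10355
r = ln(0.10355) / 27 = -2.26768 / 27

r ≈ -8.399% per year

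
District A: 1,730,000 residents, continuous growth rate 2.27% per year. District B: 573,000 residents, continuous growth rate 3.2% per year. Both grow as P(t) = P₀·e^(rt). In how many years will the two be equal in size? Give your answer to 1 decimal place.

1730000·e^(0.0227t) = 573000·e^(0.032t)
1730000/573000 = e^((0.032 − 0.0227)t) → ln(3.0192) = 0.0093·t
t = 1.10499 / 0.0093

t ≈ 118.8 years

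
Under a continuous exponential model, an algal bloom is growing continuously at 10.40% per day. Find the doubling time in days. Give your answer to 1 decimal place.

doubling time = ln(2) / |r| = 0.69315 / 0.104

doubling time ≈ 6.7 days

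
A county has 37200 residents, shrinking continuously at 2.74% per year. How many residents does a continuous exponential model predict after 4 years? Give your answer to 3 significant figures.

≈ 33,300 residents

P(4) = 37200 · e^(-0.0274·4) = 37200 · e^(-0.1096)
= 37200 · 0.89619 ≈ 33338.36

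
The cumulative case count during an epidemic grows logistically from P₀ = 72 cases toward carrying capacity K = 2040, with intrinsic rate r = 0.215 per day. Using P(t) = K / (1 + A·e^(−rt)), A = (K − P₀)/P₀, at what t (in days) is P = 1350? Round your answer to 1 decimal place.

t ≈ 18.5 days

A = (2040 − 72)/72 = 27.33333
1350 = 2040/(1 + 27.33333·e^(−0.215t)) → 1 + 27.33333·e^(−0.215t) = 1.51111
e^(−0.215t) = 0.018699 → t = ln(53.47826)/0.215 = 3.97928/0.215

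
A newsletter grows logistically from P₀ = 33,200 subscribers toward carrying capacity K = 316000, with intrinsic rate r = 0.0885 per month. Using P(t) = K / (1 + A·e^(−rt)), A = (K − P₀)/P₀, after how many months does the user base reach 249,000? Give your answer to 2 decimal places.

t ≈ 39.04 months

A = (316000 − 33200)/33200 = 8.51807
249000 = 316000/(1 + 8.51807·e^(−0.0885t)) → 1 + 8.51807·e^(−0.0885t) = 1.26908
e^(−0.0885t) = 0.031589 → t = ln(31.65672)/0.0885 = 3.45495/0.0885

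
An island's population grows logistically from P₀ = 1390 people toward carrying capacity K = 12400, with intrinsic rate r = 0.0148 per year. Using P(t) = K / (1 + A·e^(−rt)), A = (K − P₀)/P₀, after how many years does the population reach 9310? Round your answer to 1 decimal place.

A = (12400 − 1390)/1390 = 7.92086
9310 = 12400/(1 + 7.92086·e^(−0.0148t)) → 1 + 7.92086·e^(−0.0148t) = 1.3319
e^(−0.0148t) = 0.041902 → t = ln(23.86513)/0.0148 = 3.17242/0.0148

t ≈ 214.4 years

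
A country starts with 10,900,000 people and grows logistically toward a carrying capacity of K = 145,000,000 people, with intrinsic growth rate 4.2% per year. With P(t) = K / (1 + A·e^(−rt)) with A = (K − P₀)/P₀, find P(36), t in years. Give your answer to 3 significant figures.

A = (145000000 − 10900000)/10900000 = 12.30275
P(36) = 145000000 / (1 + 12.30275·e^(−0.042·36)) = 145000000 / (1 + 12.30275·0.220469)
= 145000000 / 3.71237 ≈ 39058600.78

≈ 39,100,000 people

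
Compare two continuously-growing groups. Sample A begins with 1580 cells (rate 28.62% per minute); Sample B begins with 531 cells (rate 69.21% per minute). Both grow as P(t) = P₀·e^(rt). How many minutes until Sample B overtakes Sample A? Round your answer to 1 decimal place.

t ≈ 2.7 minutes

1580·e^(0.2862t) = 531·e^(0.6921t)
1580/531 = e^((0.6921 − 0.2862)t) → ln(2.97552) = 0.4059·t
t = 1.09042 / 0.4059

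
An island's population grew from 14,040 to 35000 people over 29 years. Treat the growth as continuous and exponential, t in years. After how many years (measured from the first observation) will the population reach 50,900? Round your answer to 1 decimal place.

r = ln(35000/14040) / 29 ≈ 0.031498 per year
t = ln(50900/14040) / r = 1.28795 / 0.031498 ≈ 40.89

t ≈ 40.9 years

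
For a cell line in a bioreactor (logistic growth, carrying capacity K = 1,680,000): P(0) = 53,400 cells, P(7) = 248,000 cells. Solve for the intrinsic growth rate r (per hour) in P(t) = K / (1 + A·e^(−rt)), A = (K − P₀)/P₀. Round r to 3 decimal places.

A = (1680000 − 53400)/53400 = 30.46067
248000 = 1680000/(1 + 30.46067·e^(−r·7)) → e^(−7r) = (6.77419 − 1)/30.46067 = 0.189562
r = −ln(0.189562)/7 = 1.66304/7

r ≈ 0.238 per hour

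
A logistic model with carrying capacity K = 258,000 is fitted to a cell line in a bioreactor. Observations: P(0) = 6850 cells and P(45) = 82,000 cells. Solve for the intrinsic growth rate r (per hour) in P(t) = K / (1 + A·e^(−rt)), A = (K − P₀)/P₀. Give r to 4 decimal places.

r ≈ 0.0631 per hour

A = (258000 − 6850)/6850 = 36.66423
82000 = 258000/(1 + 36.66423·e^(−r·45)) → e^(−45r) = (3.14634 − 1)/36.66423 = 0.05854
r = −ln(0.05854)/45 = 2.83804/45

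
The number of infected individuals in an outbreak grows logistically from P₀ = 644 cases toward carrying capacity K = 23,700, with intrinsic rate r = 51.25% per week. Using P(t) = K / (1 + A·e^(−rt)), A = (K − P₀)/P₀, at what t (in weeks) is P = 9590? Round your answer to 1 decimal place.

A = (23700 − 644)/644 = 35.80124
9590 = 23700/(1 + 35.80124·e^(−0.5125t)) → 1 + 35.80124·e^(−0.5125t) = 2.47132
e^(−0.5125t) = 0.041097 → t = ln(24.33267)/0.5125 = 3.19182/0.5125

t ≈ 6.2 weeks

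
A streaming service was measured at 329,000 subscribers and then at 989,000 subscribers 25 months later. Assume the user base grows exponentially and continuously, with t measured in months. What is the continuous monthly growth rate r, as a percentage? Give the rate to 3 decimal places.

989000 = 329000 · e^(r·25)
e^(25r) = 989000/329000 = 3.00608
r = ln(3.00608) / 25 = 1.10064 / 25

r ≈ 4.403% per month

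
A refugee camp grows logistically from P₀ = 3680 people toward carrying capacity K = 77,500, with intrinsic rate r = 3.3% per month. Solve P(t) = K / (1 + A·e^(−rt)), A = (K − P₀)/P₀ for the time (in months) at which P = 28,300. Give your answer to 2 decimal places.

t ≈ 74.11 months

A = (77500 − 3680)/3680 = 20.05978
28300 = 77500/(1 + 20.05978·e^(−0.033t)) → 1 + 20.05978·e^(−0.033t) = 2.73852
e^(−0.033t) = 0.086667 → t = ln(11.53845)/0.033 = 2.44569/0.033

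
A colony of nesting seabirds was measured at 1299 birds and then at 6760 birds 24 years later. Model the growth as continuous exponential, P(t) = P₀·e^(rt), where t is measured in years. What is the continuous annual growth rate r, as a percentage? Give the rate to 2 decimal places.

r ≈ 6.87% per year

6760 = 1299 · e^(r·24)
e^(24r) = 6760/1299 = 5.204
r = ln(5.204) / 24 = 1.64943 / 24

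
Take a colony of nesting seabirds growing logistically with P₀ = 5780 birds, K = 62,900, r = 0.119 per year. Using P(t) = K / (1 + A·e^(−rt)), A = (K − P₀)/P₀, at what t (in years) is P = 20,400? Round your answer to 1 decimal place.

A = (62900 − 5780)/5780 = 9.88235
20400 = 62900/(1 + 9.88235·e^(−0.119t)) → 1 + 9.88235·e^(−0.119t) = 3.08333
e^(−0.119t) = 0.210813 → t = ln(4.74353)/0.119 = 1.55678/0.119

t ≈ 13.1 years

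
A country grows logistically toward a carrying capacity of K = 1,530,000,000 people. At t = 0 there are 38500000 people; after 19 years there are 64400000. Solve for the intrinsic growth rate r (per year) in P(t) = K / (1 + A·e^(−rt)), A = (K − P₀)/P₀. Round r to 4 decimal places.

A = (1530000000 − 38500000)/38500000 = 38.74026
64400000 = 1530000000/(1 + 38.74026·e^(−r·19)) → e^(−19r) = (23.75776 − 1)/38.74026 = 0.587445
r = −ln(0.587445)/19 = 0.53197/19

r ≈ 0.0280 per year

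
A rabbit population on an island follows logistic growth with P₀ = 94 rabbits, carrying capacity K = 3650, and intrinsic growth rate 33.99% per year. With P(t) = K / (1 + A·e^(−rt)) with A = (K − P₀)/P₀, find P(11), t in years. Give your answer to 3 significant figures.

A = (3650 − 94)/94 = 37.82979
P(11) = 3650 / (1 + 37.82979·e^(−0.3399·11)) = 3650 / (1 + 37.82979·0.02378)
= 3650 / 1.8996 ≈ 1921.46

≈ 1,920 rabbits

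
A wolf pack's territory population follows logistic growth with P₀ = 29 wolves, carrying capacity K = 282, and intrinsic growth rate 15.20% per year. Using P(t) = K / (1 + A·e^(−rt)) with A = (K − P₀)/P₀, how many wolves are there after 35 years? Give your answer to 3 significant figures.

≈ 270 wolves

A = (282 − 29)/29 = 8.72414
P(35) = 282 / (1 + 8.72414·e^(−0.152·35)) = 282 / (1 + 8.72414·0.004893)
= 282 / 1.04269 ≈ 270.46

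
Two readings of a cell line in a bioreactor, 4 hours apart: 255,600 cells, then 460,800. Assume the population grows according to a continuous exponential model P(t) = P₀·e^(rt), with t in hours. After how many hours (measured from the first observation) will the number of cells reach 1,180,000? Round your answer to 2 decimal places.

t ≈ 10.38 hours

r = ln(460800/255600) / 4 ≈ 0.147338 per hour
t = ln(1180000/255600) / r = 1.52966 / 0.147338 ≈ 10.382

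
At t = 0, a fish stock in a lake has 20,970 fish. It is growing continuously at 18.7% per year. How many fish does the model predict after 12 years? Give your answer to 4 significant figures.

P(12) = 20970 · e^(0.187·12) = 20970 · e^(2.244)
= 20970 · 9.43098 ≈ 197767.65

≈ 197,800 fish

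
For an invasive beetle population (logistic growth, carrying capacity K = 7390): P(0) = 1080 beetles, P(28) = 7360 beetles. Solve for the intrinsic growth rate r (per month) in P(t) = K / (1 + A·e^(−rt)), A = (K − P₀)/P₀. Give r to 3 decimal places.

r ≈ 0.260 per month

A = (7390 − 1080)/1080 = 5.84259
7360 = 7390/(1 + 5.84259·e^(−r·28)) → e^(−28r) = (1.00408 − 1)/5.84259 = 0.000698
r = −ln(0.000698)/28 = 7.26779/28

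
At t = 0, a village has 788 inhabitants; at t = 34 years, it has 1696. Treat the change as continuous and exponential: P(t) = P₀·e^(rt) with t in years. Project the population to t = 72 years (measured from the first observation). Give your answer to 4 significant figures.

r = ln(1696/788) / 34 ≈ 0.022545 per year
P(72) = 788 · e^(0.022545·72) = 788 · 5.06949 ≈ 3994.75

≈ 3,995 inhabitants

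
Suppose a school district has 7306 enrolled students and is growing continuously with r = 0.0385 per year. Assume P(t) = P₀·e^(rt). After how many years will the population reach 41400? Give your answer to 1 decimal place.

41400 = 7306 · e^(0.0385·t)
t = ln(41400/7306) / 0.0385 = ln(5.66658) / 0.0385 = 1.73458 / 0.0385

t ≈ 45.1 years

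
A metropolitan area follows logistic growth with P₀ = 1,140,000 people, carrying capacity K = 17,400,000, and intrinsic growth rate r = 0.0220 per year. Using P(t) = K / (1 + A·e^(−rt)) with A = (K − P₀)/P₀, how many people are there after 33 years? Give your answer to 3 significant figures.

A = (17400000 − 1140000)/1140000 = 14.26316
P(33) = 17400000 / (1 + 14.26316·e^(−0.022·33)) = 17400000 / (1 + 14.26316·0.48384)
= 17400000 / 7.90109 ≈ 2202226.89

≈ 2,200,000 people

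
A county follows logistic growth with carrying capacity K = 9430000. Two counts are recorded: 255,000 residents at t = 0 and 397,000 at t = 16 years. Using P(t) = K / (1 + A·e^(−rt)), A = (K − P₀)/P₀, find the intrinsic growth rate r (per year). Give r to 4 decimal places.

r ≈ 0.0286 per year

A = (9430000 − 255000)/255000 = 35.98039
397000 = 9430000/(1 + 35.98039·e^(−r·16)) → e^(−16r) = (23.75315 − 1)/35.98039 = 0.632376
r = −ln(0.632376)/16 = 0.45827/16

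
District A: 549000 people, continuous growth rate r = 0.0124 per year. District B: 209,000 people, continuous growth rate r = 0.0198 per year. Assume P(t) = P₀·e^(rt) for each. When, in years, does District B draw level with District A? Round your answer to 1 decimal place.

549000·e^(0.0124t) = 209000·e^(0.0198t)
549000/209000 = e^((0.0198 − 0.0124)t) → ln(2.62679) = 0.0074·t
t = 0.96576 / 0.0074

t ≈ 130.5 years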